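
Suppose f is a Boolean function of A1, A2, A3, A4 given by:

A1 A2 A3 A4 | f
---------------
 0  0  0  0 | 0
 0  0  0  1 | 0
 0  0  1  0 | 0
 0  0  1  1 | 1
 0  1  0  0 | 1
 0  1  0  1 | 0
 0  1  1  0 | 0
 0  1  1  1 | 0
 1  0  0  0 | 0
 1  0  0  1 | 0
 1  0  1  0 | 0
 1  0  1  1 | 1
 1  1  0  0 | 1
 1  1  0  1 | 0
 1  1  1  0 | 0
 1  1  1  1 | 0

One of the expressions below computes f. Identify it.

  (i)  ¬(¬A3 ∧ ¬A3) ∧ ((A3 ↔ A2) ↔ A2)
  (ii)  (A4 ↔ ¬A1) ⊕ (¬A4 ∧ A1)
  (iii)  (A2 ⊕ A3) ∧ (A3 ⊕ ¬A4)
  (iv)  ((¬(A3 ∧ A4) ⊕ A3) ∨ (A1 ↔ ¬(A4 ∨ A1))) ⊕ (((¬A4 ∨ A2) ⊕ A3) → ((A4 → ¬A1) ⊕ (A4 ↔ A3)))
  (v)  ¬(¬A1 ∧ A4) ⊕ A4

(i): at (0,0,1,0) it gives 1, but f = 0 — eliminated.
(ii): at (0,0,0,1) it gives 1, but f = 0 — eliminated.
(iv): at (0,0,0,0) it gives 1, but f = 0 — eliminated.
(v): at (0,0,0,0) it gives 1, but f = 0 — eliminated.
(iii) is the remaining candidate, and it agrees with f on all 16 inputs.

iii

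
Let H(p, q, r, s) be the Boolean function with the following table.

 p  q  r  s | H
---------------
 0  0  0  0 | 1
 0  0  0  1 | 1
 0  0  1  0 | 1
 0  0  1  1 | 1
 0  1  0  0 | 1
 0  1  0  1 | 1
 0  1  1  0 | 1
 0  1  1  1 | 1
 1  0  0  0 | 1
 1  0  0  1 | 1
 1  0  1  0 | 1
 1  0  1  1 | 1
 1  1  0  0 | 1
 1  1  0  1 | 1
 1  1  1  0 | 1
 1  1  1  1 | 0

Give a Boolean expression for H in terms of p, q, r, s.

Only row (1,1,1,1) gives 0. So H is 1 everywhere except there — the complement of the minterm p·q·r·s.

H(p, q, r, s) = ¬(((p ∧ q) ∧ r) ∧ s)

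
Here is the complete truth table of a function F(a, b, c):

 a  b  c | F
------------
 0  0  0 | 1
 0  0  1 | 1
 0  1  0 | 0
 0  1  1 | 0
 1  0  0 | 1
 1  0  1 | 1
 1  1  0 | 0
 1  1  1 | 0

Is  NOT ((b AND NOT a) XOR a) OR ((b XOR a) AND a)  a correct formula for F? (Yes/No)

Test each input against both F and the formula:
  a=0, b=0, c=0: formula gives 1, F = 1 ✓
  a=0, b=0, c=1: formula gives 1, F = 1 ✓
  a=0, b=1, c=0: formula gives 0, F = 0 ✓
  a=0, b=1, c=1: formula gives 0, F = 0 ✓
  a=1, b=0, c=0: formula gives 1, F = 1 ✓
  … (the remaining 3 rows also agree.)
All 8 rows match — the expression computes F exactly.

Yes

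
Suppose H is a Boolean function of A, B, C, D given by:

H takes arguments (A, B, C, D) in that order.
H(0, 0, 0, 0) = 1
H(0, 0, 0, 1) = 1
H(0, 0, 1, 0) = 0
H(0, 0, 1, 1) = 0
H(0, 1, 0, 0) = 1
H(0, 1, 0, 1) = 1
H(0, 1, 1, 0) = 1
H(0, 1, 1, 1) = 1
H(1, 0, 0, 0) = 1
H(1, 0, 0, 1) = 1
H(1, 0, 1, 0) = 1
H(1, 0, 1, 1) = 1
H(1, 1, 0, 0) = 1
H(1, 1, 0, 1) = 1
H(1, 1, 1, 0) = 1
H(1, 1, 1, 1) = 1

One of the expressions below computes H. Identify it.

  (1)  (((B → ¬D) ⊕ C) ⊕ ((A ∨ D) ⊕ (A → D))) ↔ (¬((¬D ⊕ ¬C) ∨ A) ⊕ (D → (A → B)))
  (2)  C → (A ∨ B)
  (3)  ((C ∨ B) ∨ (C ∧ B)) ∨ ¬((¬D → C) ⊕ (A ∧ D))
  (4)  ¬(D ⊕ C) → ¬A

2

(1) disagrees with H on (0,0,1,0) (formula → 1, table → 0); rule it out.
(3) disagrees with H on (0,0,0,1) (formula → 0, table → 1); rule it out.
(4) disagrees with H on (0,0,1,0) (formula → 1, table → 0); rule it out.
(2) is the remaining candidate, and it agrees with H on all 16 inputs.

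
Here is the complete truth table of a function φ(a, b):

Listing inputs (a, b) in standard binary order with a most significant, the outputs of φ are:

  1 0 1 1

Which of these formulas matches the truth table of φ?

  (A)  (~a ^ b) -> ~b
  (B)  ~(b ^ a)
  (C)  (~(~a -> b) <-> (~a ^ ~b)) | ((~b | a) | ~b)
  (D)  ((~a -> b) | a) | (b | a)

(A): at (0,1) it gives 1, but φ = 0 — eliminated.
(B): at (1,0) it gives 0, but φ = 1 — eliminated.
(D): at (0,0) it gives 0, but φ = 1 — eliminated.
(C) is the remaining candidate, and it agrees with φ on all 4 inputs.

C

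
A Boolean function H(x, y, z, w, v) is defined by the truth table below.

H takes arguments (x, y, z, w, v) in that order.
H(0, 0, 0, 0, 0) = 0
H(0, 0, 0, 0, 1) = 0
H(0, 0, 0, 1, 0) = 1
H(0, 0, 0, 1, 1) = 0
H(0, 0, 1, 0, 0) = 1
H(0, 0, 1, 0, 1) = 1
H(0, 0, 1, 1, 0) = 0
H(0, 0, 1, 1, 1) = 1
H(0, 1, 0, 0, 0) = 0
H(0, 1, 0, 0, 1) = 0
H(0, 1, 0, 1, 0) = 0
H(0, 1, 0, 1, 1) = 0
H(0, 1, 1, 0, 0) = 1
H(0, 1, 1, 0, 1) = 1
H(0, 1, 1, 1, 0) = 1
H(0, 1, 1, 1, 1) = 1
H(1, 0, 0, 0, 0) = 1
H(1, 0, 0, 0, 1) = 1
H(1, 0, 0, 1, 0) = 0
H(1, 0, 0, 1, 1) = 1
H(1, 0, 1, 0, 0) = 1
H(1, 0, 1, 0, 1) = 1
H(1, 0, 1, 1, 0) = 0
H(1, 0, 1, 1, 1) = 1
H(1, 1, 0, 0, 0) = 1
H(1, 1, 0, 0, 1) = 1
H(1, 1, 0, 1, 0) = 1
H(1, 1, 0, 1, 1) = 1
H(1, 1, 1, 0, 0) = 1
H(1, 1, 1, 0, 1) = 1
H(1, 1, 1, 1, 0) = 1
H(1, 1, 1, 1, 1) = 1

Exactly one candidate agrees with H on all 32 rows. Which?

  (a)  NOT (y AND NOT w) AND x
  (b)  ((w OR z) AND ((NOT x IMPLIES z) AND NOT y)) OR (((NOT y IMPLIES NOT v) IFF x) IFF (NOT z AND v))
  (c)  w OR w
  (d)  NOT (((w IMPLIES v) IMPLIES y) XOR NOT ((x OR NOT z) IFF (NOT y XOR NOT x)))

(a) fails at (0,0,0,1,0): the formula yields 0, H is 1.
(b) fails at (0,0,0,0,0): the formula yields 1, H is 0.
(c) fails at (0,0,0,1,1): the formula yields 1, H is 0.
That leaves (d). Evaluating it on every row reproduces the table of H exactly.

d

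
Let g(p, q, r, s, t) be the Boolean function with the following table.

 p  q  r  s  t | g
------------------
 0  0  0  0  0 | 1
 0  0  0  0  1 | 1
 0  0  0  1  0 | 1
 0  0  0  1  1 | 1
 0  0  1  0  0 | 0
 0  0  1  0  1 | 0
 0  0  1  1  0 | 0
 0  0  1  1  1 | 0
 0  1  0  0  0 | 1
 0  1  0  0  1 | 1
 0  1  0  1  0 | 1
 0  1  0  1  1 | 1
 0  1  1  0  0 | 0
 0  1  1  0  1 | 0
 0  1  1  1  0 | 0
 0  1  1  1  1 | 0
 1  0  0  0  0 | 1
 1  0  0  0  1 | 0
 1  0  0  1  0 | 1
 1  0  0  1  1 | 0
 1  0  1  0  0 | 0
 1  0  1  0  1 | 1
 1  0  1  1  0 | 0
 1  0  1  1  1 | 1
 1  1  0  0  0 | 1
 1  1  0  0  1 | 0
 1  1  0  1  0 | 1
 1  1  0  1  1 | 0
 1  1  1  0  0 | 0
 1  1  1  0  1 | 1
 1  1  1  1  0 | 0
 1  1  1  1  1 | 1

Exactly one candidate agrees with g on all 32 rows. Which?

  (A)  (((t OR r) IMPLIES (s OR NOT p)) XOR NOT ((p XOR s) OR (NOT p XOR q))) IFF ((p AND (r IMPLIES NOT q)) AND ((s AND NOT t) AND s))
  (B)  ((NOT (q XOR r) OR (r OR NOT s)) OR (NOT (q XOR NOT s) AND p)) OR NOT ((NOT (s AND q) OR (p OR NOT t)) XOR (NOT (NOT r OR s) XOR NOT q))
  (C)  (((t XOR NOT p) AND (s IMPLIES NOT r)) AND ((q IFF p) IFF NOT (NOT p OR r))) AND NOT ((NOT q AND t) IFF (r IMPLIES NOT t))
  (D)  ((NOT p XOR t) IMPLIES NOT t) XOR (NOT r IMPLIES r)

D

(A) fails at (0,0,0,0,0): the formula yields 0, g is 1.
(B) fails at (0,0,1,0,0): the formula yields 1, g is 0.
(C) fails at (0,0,0,0,0): the formula yields 0, g is 1.
(D) is the remaining candidate, and it agrees with g on all 32 inputs.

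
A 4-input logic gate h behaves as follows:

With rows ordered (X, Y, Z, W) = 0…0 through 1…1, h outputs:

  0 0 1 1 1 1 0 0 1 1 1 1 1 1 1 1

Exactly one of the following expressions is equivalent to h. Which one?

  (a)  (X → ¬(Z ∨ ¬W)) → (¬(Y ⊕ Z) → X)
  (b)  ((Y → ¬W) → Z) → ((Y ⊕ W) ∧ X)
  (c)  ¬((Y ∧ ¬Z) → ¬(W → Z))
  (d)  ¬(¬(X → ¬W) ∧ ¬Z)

(b): at (0,0,0,0) it gives 1, but h = 0 — eliminated.
(c): at (0,0,1,0) it gives 0, but h = 1 — eliminated.
(d): at (0,0,0,0) it gives 1, but h = 0 — eliminated.
(a) is the remaining candidate, and it agrees with h on all 16 inputs.

a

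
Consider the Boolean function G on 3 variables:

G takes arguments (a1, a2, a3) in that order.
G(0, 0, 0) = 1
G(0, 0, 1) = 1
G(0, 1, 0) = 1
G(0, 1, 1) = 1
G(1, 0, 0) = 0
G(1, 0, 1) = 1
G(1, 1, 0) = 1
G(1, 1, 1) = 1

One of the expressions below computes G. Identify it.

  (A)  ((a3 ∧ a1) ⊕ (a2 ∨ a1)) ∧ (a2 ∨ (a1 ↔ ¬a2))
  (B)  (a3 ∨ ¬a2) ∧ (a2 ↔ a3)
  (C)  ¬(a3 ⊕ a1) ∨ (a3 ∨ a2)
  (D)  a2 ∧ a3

C

(A) fails at (0,0,0): the formula yields 0, G is 1.
(B) fails at (0,0,1): the formula yields 0, G is 1.
(D) fails at (0,0,0): the formula yields 0, G is 1.
Only (C) survives; checking it on all 8 rows confirms it matches G.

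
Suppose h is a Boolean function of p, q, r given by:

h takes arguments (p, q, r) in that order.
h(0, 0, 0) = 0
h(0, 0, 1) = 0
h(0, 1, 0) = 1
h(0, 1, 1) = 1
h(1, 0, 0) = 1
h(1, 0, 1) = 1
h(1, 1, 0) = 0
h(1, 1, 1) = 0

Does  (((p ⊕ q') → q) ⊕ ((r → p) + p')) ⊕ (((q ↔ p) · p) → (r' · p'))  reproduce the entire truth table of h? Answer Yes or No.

Check the formula against h row by row:
  p=0, q=0, r=0: formula gives 0, h = 0 ✓
  p=0, q=0, r=1: formula gives 0, h = 0 ✓
  p=0, q=1, r=0: formula gives 1, h = 1 ✓
  p=0, q=1, r=1: formula gives 1, h = 1 ✓
  p=1, q=0, r=0: formula gives 1, h = 1 ✓
  …and likewise for the remaining 3 rows.
All 8 rows match — the expression computes h exactly.

Yes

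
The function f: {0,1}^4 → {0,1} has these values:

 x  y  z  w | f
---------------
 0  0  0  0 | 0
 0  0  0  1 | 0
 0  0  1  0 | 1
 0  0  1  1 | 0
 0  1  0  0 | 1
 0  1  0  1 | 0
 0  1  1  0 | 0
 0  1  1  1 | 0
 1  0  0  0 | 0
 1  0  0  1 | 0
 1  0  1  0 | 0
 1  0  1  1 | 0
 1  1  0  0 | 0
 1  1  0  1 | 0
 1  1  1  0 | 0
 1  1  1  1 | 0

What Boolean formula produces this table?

The 1-rows are (0,0,1,0), (0,1,0,0). Each contributes one minterm — ¬x·¬y·z·¬w; ¬x·y·¬z·¬w — and their disjunction is a sum-of-products form of f.

f(x, y, z, w) = (((~x & ~y) & z) & ~w) | (((~x & y) & ~z) & ~w)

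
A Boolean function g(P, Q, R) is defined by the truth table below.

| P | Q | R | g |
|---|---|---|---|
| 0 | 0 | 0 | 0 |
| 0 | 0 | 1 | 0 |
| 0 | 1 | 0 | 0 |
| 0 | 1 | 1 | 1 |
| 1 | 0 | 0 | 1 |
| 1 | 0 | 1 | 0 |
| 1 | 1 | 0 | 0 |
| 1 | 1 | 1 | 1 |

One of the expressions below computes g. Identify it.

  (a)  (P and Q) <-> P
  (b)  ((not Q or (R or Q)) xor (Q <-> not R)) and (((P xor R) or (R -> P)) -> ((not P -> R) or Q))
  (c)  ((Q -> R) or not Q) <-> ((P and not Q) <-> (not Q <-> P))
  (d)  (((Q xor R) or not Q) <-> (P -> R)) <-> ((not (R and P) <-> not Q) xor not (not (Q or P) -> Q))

(a) fails at (0,0,0): the formula yields 1, g is 0.
(c) fails at (0,0,0): the formula yields 1, g is 0.
(d) fails at (1,0,0): the formula yields 0, g is 1.
Only (b) survives; checking it on all 8 rows confirms it matches g.

b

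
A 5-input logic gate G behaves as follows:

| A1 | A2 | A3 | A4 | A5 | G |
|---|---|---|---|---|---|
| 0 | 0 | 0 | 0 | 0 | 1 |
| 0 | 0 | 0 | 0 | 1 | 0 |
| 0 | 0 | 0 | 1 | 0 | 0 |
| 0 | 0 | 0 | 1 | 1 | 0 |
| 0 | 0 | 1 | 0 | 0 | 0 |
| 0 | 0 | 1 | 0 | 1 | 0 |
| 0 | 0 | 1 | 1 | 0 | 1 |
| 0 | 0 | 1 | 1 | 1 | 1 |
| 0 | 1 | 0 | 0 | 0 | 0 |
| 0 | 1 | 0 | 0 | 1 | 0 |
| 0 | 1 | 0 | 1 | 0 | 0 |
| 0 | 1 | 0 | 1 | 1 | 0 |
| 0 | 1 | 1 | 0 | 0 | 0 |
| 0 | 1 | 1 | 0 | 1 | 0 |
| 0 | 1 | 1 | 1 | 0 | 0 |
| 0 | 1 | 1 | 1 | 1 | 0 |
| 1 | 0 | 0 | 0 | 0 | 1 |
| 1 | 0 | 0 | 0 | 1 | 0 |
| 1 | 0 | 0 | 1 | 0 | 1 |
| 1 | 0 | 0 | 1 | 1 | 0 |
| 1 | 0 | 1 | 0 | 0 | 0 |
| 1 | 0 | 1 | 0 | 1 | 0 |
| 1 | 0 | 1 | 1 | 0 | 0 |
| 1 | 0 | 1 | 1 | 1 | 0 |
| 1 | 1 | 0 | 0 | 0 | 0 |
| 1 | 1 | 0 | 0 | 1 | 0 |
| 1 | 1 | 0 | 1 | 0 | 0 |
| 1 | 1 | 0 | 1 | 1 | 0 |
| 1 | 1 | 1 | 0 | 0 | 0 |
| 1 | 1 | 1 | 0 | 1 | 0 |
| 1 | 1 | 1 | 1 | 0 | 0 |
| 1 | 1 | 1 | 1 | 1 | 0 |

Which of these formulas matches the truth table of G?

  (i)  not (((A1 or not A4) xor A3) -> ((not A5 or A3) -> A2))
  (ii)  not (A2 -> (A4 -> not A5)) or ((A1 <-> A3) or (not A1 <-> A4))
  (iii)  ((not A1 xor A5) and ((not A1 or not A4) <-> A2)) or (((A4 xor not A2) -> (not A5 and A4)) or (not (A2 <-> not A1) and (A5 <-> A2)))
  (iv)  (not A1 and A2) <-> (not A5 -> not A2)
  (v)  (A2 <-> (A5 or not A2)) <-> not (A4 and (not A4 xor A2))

i

(ii) disagrees with G on (0,0,0,0,1) (formula → 1, table → 0); rule it out.
(iii) disagrees with G on (0,0,0,1,0) (formula → 1, table → 0); rule it out.
(iv) disagrees with G on (0,0,0,0,0) (formula → 0, table → 1); rule it out.
(v) disagrees with G on (0,0,0,0,0) (formula → 0, table → 1); rule it out.
(i) is the remaining candidate, and it agrees with G on all 32 inputs.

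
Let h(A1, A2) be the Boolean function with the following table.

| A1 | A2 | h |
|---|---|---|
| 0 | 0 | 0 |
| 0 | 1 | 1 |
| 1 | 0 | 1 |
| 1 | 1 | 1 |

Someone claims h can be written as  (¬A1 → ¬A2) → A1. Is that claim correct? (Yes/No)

Yes

Evaluate (¬A1 → ¬A2) → A1 on each row and compare to h:
  A1=0, A2=0: formula gives 0, h = 0 ✓
  A1=0, A2=1: formula gives 1, h = 1 ✓
  A1=1, A2=0: formula gives 1, h = 1 ✓
  A1=1, A2=1: formula gives 1, h = 1 ✓
No disagreement on any input; they are logically equivalent.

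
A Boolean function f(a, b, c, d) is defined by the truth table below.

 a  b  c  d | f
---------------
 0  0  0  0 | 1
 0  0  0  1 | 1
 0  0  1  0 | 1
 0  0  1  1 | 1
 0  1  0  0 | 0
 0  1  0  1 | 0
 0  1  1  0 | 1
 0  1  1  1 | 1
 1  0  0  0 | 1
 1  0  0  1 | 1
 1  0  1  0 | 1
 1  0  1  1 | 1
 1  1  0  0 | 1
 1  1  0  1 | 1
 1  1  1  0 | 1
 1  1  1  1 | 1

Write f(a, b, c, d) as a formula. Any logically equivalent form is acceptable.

f(a, b, c, d) = ~((((~a & b) & ~c) & ~d) | (((~a & b) & ~c) & d))

The 0-rows are (0,1,0,0), (0,1,0,1). Take each as a conjunction (¬a·b·¬c·¬d, ¬a·b·¬c·d), form their disjunction, and complement — that gives a formula that is 1 everywhere f is.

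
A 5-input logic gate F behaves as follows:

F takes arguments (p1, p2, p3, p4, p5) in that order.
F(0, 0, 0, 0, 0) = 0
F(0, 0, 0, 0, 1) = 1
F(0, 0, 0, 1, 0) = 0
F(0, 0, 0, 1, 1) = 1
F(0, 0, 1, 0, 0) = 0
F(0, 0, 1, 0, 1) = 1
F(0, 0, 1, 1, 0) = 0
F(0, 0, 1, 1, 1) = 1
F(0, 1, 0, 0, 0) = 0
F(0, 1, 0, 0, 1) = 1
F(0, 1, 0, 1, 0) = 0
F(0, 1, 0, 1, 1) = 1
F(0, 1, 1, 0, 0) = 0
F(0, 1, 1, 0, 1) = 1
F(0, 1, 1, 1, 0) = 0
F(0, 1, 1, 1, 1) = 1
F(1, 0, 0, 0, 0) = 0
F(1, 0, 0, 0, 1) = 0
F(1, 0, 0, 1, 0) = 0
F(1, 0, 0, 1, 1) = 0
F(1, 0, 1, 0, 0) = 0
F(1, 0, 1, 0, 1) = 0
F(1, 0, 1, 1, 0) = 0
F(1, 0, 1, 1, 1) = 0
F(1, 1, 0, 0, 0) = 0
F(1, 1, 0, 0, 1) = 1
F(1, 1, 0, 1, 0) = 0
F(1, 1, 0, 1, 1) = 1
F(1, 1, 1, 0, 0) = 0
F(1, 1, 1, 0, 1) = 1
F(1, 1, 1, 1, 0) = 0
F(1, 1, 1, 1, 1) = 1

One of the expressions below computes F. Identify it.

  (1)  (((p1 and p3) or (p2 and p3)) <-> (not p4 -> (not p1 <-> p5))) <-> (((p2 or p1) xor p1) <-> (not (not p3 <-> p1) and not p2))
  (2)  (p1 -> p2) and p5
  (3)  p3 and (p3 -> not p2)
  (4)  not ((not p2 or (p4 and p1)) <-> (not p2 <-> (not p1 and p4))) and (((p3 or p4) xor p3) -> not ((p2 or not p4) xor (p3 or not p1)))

2

(1) disagrees with F on (0,0,0,1,0) (formula → 1, table → 0); rule it out.
(3) disagrees with F on (0,0,0,0,1) (formula → 0, table → 1); rule it out.
(4) disagrees with F on (0,0,0,0,0) (formula → 1, table → 0); rule it out.
That leaves (2). Evaluating it on every row reproduces the table of F exactly.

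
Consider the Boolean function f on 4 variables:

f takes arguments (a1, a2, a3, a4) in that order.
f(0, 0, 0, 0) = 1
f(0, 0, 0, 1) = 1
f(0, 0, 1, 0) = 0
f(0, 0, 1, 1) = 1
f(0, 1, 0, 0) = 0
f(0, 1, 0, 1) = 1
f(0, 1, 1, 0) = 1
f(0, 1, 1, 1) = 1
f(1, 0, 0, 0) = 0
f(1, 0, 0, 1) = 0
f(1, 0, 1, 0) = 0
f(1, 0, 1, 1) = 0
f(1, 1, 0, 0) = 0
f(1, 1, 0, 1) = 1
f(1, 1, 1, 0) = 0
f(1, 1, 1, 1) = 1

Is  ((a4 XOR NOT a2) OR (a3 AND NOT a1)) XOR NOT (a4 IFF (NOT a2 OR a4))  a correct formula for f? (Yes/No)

Test each input against both f and the formula:
  a1=0, a2=0, a3=0, a4=0: formula gives 0, but f = 1 ✗
Row (0,0,0,0) is a counterexample, so the formula is not equivalent to f.

No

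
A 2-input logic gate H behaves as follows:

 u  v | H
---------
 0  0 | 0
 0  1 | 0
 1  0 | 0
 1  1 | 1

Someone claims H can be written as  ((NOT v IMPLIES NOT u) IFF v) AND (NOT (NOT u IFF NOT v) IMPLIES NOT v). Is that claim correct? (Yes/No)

Test each input against both H and the formula:
  u=0, v=0: formula gives 0, H = 0 ✓
  u=0, v=1: formula gives 0, H = 0 ✓
  u=1, v=0: formula gives 1, but H = 0 ✗
Since they disagree at (1,0), the expression is not a correct formula for H.

No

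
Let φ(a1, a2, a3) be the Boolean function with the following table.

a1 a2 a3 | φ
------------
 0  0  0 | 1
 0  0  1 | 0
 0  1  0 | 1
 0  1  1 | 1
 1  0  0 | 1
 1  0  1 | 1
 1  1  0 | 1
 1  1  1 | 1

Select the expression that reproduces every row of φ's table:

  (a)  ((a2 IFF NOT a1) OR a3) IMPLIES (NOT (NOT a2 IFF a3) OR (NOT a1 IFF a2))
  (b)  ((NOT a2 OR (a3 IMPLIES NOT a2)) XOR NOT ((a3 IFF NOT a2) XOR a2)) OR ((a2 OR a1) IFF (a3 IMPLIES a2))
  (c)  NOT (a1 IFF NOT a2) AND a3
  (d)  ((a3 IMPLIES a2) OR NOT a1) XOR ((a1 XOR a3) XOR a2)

(b): at (0,0,0) it gives 0, but φ = 1 — eliminated.
(c): at (0,0,0) it gives 0, but φ = 1 — eliminated.
(d): at (0,1,0) it gives 0, but φ = 1 — eliminated.
That leaves (a). Evaluating it on every row reproduces the table of φ exactly.

a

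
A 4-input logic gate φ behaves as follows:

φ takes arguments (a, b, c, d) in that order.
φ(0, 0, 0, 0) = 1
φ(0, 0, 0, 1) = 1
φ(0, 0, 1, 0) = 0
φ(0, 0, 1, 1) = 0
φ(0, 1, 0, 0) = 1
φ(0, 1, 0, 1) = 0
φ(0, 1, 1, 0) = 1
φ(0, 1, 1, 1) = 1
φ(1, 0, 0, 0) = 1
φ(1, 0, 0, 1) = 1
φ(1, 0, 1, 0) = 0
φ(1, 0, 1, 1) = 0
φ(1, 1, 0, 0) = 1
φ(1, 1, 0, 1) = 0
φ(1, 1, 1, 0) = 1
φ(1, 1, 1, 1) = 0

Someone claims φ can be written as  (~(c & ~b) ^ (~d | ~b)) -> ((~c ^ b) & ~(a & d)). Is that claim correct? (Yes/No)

Evaluate (~(c & ~b) ^ (~d | ~b)) -> ((~c ^ b) & ~(a & d)) on each row and compare to φ:
  a=0, b=0, c=0, d=0: formula gives 1, φ = 1 ✓
  a=0, b=0, c=0, d=1: formula gives 1, φ = 1 ✓
  a=0, b=0, c=1, d=0: formula gives 0, φ = 0 ✓
  a=0, b=0, c=1, d=1: formula gives 0, φ = 0 ✓
  …and likewise for the remaining 12 rows.
All 16 rows match — the expression computes φ exactly.

Yes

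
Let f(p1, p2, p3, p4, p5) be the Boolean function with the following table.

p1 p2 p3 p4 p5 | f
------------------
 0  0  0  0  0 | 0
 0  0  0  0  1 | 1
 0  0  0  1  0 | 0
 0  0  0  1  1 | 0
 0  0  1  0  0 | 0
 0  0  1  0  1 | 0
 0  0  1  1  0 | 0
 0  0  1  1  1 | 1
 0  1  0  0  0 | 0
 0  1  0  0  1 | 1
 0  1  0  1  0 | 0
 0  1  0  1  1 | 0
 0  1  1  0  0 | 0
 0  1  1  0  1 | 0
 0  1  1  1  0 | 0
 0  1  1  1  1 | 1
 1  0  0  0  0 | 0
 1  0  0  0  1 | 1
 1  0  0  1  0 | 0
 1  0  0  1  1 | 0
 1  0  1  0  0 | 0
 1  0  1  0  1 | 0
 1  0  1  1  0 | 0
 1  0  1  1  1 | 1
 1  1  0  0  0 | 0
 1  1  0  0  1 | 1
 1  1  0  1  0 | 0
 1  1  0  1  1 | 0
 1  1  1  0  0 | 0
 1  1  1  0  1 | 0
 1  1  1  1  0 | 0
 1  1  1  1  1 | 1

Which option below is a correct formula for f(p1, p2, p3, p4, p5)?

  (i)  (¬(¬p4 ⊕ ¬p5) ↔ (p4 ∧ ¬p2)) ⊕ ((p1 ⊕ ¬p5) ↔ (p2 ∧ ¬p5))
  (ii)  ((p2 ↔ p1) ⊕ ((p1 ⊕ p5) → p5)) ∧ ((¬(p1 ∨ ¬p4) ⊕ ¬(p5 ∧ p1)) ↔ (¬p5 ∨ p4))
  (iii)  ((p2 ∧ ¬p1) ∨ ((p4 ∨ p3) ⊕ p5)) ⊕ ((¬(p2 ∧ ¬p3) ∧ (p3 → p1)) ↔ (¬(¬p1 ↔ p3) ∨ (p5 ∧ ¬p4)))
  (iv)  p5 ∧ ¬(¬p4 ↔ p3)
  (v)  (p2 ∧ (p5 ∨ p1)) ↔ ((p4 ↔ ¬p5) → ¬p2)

iv

(i) disagrees with f on (0,0,0,0,1) (formula → 0, table → 1); rule it out.
(ii) disagrees with f on (0,0,0,0,1) (formula → 0, table → 1); rule it out.
(iii) disagrees with f on (0,0,0,0,0) (formula → 1, table → 0); rule it out.
(v) disagrees with f on (0,0,0,0,1) (formula → 0, table → 1); rule it out.
That leaves (iv). Evaluating it on every row reproduces the table of f exactly.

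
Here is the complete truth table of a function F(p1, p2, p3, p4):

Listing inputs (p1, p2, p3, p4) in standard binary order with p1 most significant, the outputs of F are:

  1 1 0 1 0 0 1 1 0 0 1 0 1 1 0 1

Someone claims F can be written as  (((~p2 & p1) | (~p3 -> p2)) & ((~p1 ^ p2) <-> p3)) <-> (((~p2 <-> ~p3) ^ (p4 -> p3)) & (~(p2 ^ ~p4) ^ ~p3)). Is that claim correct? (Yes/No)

Check the formula against F row by row:
  p1=0, p2=0, p3=0, p4=0: formula gives 1, F = 1 ✓
  p1=0, p2=0, p3=0, p4=1: formula gives 1, F = 1 ✓
  p1=0, p2=0, p3=1, p4=0: formula gives 0, F = 0 ✓
  p1=0, p2=0, p3=1, p4=1: formula gives 1, F = 1 ✓
  …
  p1=1, p2=1, p3=1, p4=1: formula gives 0, but F = 1 ✗
Row (1,1,1,1) is a counterexample, so the formula is not equivalent to F.

No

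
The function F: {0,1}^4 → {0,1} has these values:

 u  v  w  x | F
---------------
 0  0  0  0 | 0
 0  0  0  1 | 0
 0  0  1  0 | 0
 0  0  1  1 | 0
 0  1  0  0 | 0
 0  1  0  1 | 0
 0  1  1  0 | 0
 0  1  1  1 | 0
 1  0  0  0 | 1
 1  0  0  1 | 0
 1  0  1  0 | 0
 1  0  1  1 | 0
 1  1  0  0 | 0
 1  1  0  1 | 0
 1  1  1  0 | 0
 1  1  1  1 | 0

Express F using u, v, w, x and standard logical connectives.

F(u, v, w, x) = ((u ∧ ¬v) ∧ ¬w) ∧ ¬x

F is 1 on exactly one input, (1,0,0,0), whose minterm is u·¬v·¬w·¬x. So F is just that conjunction.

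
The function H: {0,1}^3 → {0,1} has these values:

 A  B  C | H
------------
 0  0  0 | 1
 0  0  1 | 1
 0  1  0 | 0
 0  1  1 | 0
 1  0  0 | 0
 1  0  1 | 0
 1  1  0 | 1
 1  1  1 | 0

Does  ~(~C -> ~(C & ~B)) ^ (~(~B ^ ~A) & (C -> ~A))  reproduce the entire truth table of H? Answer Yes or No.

Yes

Check the formula against H row by row:
  A=0, B=0, C=0: formula gives 1, H = 1 ✓
  A=0, B=0, C=1: formula gives 1, H = 1 ✓
  A=0, B=1, C=0: formula gives 0, H = 0 ✓
  A=0, B=1, C=1: formula gives 0, H = 0 ✓
  A=1, B=0, C=0: formula gives 0, H = 0 ✓
  …and likewise for the remaining 3 rows.
No disagreement on any input; they are logically equivalent.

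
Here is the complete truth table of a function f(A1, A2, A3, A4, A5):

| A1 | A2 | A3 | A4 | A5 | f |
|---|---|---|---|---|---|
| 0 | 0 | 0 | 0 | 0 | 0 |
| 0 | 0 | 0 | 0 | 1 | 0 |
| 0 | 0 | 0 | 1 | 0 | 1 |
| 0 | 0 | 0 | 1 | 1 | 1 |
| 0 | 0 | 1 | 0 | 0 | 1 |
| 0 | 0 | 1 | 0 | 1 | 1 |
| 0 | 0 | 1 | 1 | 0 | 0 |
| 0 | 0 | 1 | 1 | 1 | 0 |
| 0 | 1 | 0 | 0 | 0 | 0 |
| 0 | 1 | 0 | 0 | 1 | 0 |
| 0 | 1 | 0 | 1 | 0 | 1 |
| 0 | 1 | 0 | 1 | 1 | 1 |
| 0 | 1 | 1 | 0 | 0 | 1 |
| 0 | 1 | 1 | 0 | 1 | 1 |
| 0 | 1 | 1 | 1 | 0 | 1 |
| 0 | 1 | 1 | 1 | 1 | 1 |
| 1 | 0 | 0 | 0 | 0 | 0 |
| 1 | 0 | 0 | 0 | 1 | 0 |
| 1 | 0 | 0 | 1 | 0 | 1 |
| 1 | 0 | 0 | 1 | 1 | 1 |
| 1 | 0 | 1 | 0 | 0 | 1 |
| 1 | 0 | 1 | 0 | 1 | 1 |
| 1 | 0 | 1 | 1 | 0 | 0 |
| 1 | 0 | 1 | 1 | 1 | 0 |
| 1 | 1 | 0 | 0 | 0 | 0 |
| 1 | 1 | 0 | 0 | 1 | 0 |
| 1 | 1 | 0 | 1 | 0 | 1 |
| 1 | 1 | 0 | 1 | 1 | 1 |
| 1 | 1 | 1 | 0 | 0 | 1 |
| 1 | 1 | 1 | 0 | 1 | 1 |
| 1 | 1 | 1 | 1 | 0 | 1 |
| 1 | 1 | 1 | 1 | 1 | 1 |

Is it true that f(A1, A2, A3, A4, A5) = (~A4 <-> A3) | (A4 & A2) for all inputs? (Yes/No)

Check the formula against f row by row:
  A1=0, A2=0, A3=0, A4=0, A5=0: formula gives 0, f = 0 ✓
  A1=0, A2=0, A3=0, A4=0, A5=1: formula gives 0, f = 0 ✓
  A1=0, A2=0, A3=0, A4=1, A5=0: formula gives 1, f = 1 ✓
  A1=0, A2=0, A3=0, A4=1, A5=1: formula gives 1, f = 1 ✓
  … (the remaining 28 rows also agree.)
Every row agrees, so the formula is equivalent.

Yes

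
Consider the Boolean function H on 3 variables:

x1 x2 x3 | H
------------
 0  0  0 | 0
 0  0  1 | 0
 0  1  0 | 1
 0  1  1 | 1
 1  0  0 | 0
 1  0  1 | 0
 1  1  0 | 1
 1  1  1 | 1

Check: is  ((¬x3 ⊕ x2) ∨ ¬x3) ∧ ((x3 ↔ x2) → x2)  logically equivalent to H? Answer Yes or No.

Yes

Check the formula against H row by row:
  x1=0, x2=0, x3=0: formula gives 0, H = 0 ✓
  x1=0, x2=0, x3=1: formula gives 0, H = 0 ✓
  x1=0, x2=1, x3=0: formula gives 1, H = 1 ✓
  x1=0, x2=1, x3=1: formula gives 1, H = 1 ✓
  x1=1, x2=0, x3=0: formula gives 0, H = 0 ✓
  … (the remaining 3 rows also agree.)
All 8 rows match — the expression computes H exactly.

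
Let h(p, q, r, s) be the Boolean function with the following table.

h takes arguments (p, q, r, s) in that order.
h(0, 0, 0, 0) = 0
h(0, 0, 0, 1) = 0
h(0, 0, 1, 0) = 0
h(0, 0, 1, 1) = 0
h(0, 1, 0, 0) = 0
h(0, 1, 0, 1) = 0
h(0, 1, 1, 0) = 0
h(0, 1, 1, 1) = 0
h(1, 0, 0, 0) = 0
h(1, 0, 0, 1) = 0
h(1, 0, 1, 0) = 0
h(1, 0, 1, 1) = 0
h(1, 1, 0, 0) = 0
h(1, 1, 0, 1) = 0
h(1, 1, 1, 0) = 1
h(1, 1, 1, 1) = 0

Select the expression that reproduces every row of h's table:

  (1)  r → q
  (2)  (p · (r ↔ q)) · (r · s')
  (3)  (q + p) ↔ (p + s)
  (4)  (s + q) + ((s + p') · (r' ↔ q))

2

(1) fails at (0,0,0,0): the formula yields 1, h is 0.
(3) fails at (0,0,0,0): the formula yields 1, h is 0.
(4) fails at (0,0,0,1): the formula yields 1, h is 0.
(2) is the remaining candidate, and it agrees with h on all 16 inputs.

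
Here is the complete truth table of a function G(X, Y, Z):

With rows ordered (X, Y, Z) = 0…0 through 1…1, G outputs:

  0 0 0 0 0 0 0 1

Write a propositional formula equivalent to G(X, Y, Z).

G(X, Y, Z) = (X & Y) & Z

The output is 1 only when every input is 1 — the AND of all inputs.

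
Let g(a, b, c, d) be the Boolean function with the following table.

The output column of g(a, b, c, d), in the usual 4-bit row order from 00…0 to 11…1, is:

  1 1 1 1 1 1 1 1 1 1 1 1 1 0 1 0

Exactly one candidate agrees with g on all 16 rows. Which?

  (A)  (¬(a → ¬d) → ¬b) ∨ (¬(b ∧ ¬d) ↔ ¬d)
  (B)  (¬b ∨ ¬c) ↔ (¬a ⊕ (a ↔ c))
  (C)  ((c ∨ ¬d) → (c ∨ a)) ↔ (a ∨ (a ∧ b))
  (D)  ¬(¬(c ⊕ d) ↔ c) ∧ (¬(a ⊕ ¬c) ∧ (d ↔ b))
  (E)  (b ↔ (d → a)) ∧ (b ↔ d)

A

(B): at (0,0,0,0) it gives 0, but g = 1 — eliminated.
(C): at (0,0,0,1) it gives 0, but g = 1 — eliminated.
(D): at (0,0,0,0) it gives 0, but g = 1 — eliminated.
(E): at (0,0,0,0) it gives 0, but g = 1 — eliminated.
That leaves (A). Evaluating it on every row reproduces the table of g exactly.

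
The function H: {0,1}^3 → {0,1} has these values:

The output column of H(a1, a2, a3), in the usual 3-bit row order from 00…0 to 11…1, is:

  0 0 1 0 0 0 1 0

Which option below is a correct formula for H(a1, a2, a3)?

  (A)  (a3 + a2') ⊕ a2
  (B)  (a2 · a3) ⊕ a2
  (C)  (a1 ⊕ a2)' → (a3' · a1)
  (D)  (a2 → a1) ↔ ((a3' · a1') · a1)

(A) fails at (0,0,0): the formula yields 1, H is 0.
(C) fails at (0,1,1): the formula yields 1, H is 0.
(D) fails at (0,1,1): the formula yields 1, H is 0.
(B) is the remaining candidate, and it agrees with H on all 8 inputs.

B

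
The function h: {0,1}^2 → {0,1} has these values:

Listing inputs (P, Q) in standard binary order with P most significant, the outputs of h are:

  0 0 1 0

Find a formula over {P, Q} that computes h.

h(P, Q) = P · Q'

1 only at (1,0): P AND NOT Q.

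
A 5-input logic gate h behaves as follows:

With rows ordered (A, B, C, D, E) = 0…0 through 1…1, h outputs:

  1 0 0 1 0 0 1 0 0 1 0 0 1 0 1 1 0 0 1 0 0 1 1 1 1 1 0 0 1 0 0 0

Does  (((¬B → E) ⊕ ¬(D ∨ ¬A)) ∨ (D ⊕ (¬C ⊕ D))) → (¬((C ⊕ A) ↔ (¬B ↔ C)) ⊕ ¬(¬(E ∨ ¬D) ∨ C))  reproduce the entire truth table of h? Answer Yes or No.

No

Evaluate (((¬B → E) ⊕ ¬(D ∨ ¬A)) ∨ (D ⊕ (¬C ⊕ D))) → (¬((C ⊕ A) ↔ (¬B ↔ C)) ⊕ ¬(¬(E ∨ ¬D) ∨ C)) on each row and compare to h:
  A=0, B=0, C=0, D=0, E=0: formula gives 1, h = 1 ✓
  A=0, B=0, C=0, D=0, E=1: formula gives 1, but h = 0 ✗
Since they disagree at (0,0,0,0,1), the expression is not a correct formula for h.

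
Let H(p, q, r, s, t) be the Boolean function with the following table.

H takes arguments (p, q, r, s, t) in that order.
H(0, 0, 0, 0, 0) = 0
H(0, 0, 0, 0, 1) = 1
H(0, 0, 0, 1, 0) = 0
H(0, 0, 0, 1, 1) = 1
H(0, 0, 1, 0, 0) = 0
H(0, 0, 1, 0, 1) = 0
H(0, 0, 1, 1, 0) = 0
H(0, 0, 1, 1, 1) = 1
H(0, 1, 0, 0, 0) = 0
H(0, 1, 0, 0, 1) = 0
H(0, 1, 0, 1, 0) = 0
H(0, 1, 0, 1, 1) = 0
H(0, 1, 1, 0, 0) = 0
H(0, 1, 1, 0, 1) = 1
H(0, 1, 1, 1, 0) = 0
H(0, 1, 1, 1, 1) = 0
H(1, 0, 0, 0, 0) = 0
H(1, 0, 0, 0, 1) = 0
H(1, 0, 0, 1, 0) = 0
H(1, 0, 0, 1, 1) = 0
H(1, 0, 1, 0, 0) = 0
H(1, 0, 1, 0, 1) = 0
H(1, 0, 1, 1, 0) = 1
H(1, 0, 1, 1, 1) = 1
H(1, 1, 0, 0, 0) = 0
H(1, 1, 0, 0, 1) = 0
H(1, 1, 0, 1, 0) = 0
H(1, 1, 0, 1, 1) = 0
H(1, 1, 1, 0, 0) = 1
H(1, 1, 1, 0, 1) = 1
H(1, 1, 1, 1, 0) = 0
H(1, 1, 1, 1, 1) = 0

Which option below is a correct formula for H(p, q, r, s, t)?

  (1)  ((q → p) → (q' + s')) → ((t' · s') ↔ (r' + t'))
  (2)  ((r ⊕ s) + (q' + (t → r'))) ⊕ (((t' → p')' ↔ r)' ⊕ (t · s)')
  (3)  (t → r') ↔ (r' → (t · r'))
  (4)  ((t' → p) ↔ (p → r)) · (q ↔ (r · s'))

(1) disagrees with H on (0,0,0,0,0) (formula → 1, table → 0); rule it out.
(2) disagrees with H on (0,0,0,0,1) (formula → 0, table → 1); rule it out.
(3) disagrees with H on (0,0,1,0,0) (formula → 1, table → 0); rule it out.
That leaves (4). Evaluating it on every row reproduces the table of H exactly.

4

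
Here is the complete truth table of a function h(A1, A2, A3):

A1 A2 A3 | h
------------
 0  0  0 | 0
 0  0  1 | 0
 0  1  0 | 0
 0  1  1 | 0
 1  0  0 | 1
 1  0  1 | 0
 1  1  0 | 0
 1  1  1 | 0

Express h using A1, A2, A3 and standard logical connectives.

h is 1 on exactly one input, (1,0,0), whose minterm is A1·¬A2·¬A3. So h is just that conjunction.

h(A1, A2, A3) = (A1 AND NOT A2) AND NOT A3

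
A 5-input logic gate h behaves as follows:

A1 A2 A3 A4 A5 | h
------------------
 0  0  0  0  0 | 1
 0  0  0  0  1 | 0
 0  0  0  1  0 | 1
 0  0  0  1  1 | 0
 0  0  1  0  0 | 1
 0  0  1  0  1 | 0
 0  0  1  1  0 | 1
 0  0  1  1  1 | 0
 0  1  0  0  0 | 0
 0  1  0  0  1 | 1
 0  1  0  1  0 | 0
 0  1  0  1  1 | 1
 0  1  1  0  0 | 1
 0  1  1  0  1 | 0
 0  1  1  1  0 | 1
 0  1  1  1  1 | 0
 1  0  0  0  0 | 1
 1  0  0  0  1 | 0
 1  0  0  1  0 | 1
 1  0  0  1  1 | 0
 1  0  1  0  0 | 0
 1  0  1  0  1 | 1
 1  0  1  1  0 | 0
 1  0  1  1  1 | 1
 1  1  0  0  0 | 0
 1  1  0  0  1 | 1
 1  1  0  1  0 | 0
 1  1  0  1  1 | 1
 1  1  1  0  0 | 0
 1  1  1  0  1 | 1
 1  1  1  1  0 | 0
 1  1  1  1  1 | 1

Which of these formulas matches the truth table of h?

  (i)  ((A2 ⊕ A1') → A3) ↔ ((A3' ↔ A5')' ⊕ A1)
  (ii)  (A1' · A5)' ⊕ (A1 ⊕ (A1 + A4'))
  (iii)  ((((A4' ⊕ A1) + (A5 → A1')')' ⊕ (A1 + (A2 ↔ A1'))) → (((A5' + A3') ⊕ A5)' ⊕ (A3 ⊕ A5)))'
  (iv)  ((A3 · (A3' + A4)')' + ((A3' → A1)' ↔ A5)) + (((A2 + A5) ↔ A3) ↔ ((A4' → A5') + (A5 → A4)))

i

(ii) disagrees with h on (0,0,0,0,0) (formula → 0, table → 1); rule it out.
(iii) disagrees with h on (0,0,0,0,0) (formula → 0, table → 1); rule it out.
(iv) disagrees with h on (0,0,0,0,1) (formula → 1, table → 0); rule it out.
That leaves (i). Evaluating it on every row reproduces the table of h exactly.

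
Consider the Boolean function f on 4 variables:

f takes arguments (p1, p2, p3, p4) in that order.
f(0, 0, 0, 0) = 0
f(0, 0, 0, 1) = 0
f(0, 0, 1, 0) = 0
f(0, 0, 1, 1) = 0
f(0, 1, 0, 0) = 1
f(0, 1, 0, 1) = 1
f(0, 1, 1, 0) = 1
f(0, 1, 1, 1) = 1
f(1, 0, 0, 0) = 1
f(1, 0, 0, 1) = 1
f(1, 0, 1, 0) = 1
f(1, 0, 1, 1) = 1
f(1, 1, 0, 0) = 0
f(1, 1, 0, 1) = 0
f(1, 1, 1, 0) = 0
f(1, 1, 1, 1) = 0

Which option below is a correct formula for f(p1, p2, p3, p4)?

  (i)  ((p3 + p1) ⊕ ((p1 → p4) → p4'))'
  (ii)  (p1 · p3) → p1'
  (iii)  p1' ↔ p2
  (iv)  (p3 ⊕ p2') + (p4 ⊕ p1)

(i) disagrees with f on (0,0,0,1) (formula → 1, table → 0); rule it out.
(ii) disagrees with f on (0,0,0,0) (formula → 1, table → 0); rule it out.
(iv) disagrees with f on (0,0,0,0) (formula → 1, table → 0); rule it out.
That leaves (iii). Evaluating it on every row reproduces the table of f exactly.

iii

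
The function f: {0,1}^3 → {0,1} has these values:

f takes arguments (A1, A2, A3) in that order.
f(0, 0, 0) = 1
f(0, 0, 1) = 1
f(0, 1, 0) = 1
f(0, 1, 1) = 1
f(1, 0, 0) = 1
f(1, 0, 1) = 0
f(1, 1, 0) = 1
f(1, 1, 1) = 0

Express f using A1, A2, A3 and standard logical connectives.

f(A1, A2, A3) = not (((A1 and not A2) and A3) or ((A1 and A2) and A3))

There are just 2 zero rows: (1,0,1), (1,1,1). Their minterms are A1·¬A2·A3, A1·A2·A3; the OR of those covers precisely the 0-outputs, and negating it yields f.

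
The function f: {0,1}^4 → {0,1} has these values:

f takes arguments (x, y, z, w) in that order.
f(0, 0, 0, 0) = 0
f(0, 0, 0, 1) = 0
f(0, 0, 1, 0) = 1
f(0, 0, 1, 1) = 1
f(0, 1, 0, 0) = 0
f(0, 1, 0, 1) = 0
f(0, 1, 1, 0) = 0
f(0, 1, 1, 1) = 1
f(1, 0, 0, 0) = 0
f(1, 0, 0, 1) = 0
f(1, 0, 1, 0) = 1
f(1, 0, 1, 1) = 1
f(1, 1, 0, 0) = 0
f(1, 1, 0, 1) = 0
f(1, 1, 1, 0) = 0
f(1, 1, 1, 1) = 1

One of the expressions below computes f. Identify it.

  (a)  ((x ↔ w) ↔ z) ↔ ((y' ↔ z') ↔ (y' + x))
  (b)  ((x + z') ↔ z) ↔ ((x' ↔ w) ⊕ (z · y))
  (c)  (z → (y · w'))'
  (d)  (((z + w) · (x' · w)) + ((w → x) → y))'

(a) disagrees with f on (0,0,0,1) (formula → 1, table → 0); rule it out.
(b) disagrees with f on (0,0,0,0) (formula → 1, table → 0); rule it out.
(d) disagrees with f on (0,0,0,0) (formula → 1, table → 0); rule it out.
(c) is the remaining candidate, and it agrees with f on all 16 inputs.

c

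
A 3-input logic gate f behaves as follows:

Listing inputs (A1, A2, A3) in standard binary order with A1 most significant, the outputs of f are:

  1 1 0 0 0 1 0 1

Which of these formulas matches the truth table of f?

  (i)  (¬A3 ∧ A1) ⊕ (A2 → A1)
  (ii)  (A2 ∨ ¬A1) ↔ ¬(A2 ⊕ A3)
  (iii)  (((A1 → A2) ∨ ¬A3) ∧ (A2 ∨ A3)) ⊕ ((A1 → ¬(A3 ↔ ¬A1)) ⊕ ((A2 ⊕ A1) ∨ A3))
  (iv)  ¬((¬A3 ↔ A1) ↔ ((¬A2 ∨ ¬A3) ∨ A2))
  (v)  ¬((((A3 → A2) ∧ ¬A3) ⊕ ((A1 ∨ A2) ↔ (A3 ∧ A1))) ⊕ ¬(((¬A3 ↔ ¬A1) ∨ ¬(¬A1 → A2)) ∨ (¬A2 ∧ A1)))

(ii) fails at (0,0,1): the formula yields 0, f is 1.
(iii) fails at (0,1,0): the formula yields 1, f is 0.
(iv) fails at (0,0,1): the formula yields 0, f is 1.
(v) fails at (0,0,1): the formula yields 0, f is 1.
Only (i) survives; checking it on all 8 rows confirms it matches f.

i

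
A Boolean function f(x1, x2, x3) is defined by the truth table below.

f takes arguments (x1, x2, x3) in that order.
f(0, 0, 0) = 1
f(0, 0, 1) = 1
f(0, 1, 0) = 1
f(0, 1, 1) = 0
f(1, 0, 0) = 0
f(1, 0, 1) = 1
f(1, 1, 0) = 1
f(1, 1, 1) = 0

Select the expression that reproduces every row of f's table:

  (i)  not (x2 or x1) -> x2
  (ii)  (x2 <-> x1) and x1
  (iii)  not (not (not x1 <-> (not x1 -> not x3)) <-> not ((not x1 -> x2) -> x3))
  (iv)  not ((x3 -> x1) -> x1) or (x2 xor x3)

(i): at (0,0,0) it gives 0, but f = 1 — eliminated.
(ii): at (0,0,0) it gives 0, but f = 1 — eliminated.
(iii): at (0,0,0) it gives 0, but f = 1 — eliminated.
That leaves (iv). Evaluating it on every row reproduces the table of f exactly.

iv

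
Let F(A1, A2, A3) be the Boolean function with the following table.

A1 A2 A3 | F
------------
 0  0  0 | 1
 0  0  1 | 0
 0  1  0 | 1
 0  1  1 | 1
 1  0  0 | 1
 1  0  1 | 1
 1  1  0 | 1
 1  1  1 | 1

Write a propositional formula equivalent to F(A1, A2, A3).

Only row (0,0,1) gives 0. So F is 1 everywhere except there — the complement of the minterm ¬A1·¬A2·A3.

F(A1, A2, A3) = NOT ((NOT A1 AND NOT A2) AND A3)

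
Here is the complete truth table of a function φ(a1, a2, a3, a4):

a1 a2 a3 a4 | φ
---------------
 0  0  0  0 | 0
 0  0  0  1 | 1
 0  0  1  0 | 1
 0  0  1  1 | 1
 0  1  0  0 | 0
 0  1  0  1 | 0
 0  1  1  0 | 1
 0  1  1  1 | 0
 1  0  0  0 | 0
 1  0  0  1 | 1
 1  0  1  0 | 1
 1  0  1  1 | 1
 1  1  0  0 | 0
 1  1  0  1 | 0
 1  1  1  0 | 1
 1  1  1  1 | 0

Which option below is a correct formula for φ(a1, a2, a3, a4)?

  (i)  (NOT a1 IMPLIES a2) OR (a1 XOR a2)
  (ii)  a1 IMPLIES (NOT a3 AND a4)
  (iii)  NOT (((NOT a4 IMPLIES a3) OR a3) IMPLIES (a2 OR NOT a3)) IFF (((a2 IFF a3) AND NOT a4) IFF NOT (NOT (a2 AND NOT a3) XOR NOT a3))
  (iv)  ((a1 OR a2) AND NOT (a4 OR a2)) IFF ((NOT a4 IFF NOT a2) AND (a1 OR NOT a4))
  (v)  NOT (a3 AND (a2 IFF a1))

iii

(i): at (0,0,0,1) it gives 0, but φ = 1 — eliminated.
(ii): at (0,0,0,0) it gives 1, but φ = 0 — eliminated.
(iv): at (0,0,1,0) it gives 0, but φ = 1 — eliminated.
(v): at (0,0,0,0) it gives 1, but φ = 0 — eliminated.
That leaves (iii). Evaluating it on every row reproduces the table of φ exactly.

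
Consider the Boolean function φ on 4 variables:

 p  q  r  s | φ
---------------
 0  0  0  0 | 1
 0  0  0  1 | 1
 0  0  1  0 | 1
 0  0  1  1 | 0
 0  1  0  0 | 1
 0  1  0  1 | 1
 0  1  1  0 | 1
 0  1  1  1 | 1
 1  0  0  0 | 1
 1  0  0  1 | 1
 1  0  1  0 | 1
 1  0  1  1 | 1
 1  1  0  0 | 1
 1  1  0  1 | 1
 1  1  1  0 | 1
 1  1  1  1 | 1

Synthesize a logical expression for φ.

φ is 0 on exactly one input, (0,0,1,1), whose minterm is ¬p·¬q·r·s. So φ is the negation of that single conjunction.

φ(p, q, r, s) = (((p' · q') · r) · s)'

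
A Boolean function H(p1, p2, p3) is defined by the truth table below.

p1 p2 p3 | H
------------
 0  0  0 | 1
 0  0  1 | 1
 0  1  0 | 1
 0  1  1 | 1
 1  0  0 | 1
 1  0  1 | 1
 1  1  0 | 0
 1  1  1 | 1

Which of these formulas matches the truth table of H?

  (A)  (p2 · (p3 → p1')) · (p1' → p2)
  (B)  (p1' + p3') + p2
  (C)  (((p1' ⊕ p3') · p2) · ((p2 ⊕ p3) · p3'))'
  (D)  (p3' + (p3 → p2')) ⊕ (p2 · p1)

(A) fails at (0,0,0): the formula yields 0, H is 1.
(B) fails at (1,0,1): the formula yields 0, H is 1.
(D) fails at (0,1,1): the formula yields 0, H is 1.
(C) is the remaining candidate, and it agrees with H on all 8 inputs.

C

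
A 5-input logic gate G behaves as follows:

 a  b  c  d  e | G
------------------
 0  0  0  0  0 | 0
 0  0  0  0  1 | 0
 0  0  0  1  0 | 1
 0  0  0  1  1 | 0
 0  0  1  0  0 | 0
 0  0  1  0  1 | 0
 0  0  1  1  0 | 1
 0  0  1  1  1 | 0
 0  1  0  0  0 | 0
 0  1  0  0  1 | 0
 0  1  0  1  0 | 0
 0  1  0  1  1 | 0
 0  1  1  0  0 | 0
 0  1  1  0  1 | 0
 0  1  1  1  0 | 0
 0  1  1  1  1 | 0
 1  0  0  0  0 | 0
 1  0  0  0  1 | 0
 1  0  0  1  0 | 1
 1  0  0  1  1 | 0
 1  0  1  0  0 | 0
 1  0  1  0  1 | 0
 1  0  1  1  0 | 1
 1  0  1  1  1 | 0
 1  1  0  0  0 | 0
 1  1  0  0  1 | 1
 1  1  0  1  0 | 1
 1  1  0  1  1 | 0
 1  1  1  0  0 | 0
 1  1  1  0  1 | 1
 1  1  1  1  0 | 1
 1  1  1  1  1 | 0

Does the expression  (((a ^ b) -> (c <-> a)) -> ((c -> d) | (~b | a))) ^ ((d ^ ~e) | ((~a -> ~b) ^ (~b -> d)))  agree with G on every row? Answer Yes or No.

Yes

Check the formula against G row by row:
  a=0, b=0, c=0, d=0, e=0: formula gives 0, G = 0 ✓
  a=0, b=0, c=0, d=0, e=1: formula gives 0, G = 0 ✓
  a=0, b=0, c=0, d=1, e=0: formula gives 1, G = 1 ✓
  a=0, b=0, c=0, d=1, e=1: formula gives 0, G = 0 ✓
  …and likewise for the remaining 28 rows.
Every row agrees, so the formula is equivalent.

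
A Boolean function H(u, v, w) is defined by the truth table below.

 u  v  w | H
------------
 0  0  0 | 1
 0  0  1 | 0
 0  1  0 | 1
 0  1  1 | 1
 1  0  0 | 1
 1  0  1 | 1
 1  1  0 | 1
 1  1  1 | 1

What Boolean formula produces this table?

H is 0 on exactly one input, (0,0,1), whose minterm is ¬u·¬v·w. So H is the negation of that single conjunction.

H(u, v, w) = NOT ((NOT u AND NOT v) AND w)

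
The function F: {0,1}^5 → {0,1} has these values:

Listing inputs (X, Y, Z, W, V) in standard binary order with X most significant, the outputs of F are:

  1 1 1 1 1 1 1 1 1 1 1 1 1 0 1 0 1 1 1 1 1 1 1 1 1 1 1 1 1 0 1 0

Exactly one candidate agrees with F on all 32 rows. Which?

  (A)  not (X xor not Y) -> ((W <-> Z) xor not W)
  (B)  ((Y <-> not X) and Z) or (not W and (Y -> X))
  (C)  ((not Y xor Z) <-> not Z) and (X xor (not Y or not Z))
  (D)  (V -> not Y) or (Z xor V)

(A) fails at (0,1,0,0,0): the formula yields 0, F is 1.
(B) fails at (0,0,0,1,0): the formula yields 0, F is 1.
(C) fails at (0,1,0,0,0): the formula yields 0, F is 1.
(D) is the remaining candidate, and it agrees with F on all 32 inputs.

D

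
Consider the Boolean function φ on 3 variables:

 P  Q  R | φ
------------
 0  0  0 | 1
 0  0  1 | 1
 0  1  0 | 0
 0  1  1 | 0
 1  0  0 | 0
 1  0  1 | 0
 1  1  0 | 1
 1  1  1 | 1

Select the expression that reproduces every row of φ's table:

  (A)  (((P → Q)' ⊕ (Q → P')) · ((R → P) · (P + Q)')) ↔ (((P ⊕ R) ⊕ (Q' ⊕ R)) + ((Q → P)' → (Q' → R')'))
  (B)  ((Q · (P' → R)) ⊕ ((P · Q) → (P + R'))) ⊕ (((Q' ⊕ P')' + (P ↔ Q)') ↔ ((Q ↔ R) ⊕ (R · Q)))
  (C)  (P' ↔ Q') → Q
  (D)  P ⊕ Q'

(A) fails at (0,0,1): the formula yields 0, φ is 1.
(B) fails at (0,0,0): the formula yields 0, φ is 1.
(C) fails at (0,0,0): the formula yields 0, φ is 1.
Only (D) survives; checking it on all 8 rows confirms it matches φ.

D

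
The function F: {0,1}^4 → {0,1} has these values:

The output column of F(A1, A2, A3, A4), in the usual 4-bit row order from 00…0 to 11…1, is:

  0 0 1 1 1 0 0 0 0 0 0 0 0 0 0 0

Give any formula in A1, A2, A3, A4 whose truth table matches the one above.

F(A1, A2, A3, A4) = ((((A1' · A2') · A3) · A4') + (((A1' · A2') · A3) · A4)) + (((A1' · A2) · A3') · A4')

Collect the rows where F=1 — (0,0,1,0), (0,0,1,1), (0,1,0,0) — and write one minterm per row: ¬A1·¬A2·A3·¬A4, ¬A1·¬A2·A3·A4, ¬A1·A2·¬A3·¬A4. Their union (logical OR) reproduces the table exactly.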